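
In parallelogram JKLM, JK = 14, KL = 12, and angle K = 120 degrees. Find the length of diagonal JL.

Law of cosines: d^2 = 14^2 + 12^2 - 2(14)(12)cos(120°) = 508, so d = 2*sqrt(127).

2*sqrt(127)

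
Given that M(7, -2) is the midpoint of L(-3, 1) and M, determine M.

Using the midpoint formula: M = ((x1 + x2)/2, (y1 + y2)/2)
We know M = (7, -2) and L = (-3, 1)
For x: 7 = (-3 + x2)/2, so x2 = 2*7 - -3 = 17
For y: -2 = (1 + y2)/2, so y2 = 2*-2 - 1 = -5
M = (17, -5)

(17, -5)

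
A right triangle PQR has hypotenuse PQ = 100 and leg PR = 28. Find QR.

By the Pythagorean theorem: QR^2 = PQ^2 - PR^2
QR^2 = 100^2 - 28^2 = 10000 - 784 = 9216
QR = sqrt(9216) = 96

96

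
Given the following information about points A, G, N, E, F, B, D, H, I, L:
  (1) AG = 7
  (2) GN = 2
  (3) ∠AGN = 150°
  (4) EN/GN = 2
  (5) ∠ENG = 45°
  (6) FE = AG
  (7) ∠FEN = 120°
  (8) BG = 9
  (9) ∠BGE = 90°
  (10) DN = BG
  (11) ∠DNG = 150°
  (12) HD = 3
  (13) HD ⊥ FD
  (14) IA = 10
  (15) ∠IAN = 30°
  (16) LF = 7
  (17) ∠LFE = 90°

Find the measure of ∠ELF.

From the given relations: FE = AG = 7.
Step 1: By the law of cosines on triangle LFE: LE² = 7² + 7² − 2·7·7·cos(90°) = 98, so LE = 7·√2.
Step 2: By the inverse law of cosines on triangle ELF: cos(∠ELF) = ((7·√2)² + 7² − 7²) / (2·7·√2·7) = 98/138.59 = 0.7071, so ∠ELF = 45°.

Therefore, the measure of angle ∠ELF = 45°.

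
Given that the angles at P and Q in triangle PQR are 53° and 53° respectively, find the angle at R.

The interior angles sum to 180°: angle R = 180 - 53 - 53 = 74°.
The triangle is acute (angles 53°, 53°, 74°).

74 degrees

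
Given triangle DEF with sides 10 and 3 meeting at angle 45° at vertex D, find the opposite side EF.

When two sides and the included angle are known, the law of cosines gives the third side.
c^2 = a^2 + b^2 - 2ab cos(C) generalizes the Pythagorean theorem to non-right triangles.
Here: EF^2 = 100 + 9 - 60*(sqrt(2)/2) = 109 - 30*sqrt(2)
EF = sqrt(109 - 30*sqrt(2))

sqrt(109 - 30*sqrt(2))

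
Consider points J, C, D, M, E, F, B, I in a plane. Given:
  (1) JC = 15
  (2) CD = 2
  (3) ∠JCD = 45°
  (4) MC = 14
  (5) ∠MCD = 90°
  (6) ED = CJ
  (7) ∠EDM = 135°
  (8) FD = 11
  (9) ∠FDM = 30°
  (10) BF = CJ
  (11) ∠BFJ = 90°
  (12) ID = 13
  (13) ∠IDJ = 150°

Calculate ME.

From the given relations: ED = CJ = 15.
Step 1: By the law of cosines on triangle DCM: DM² = 2² + 14² − 2·2·14·cos(90°) = 200, so DM = 10·√2.
Step 2: By the law of cosines on triangle MDE: ME² = (10·√2)² + 15² − 2·10·√2·15·cos(135°) = 725, so ME = 5·√29.

Therefore, the length of ME = 5·√29.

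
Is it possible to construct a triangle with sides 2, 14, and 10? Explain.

No.
The triangle inequality is violated: 2 + 10 = 12 ≤ 14.
These lengths cannot form a triangle.

No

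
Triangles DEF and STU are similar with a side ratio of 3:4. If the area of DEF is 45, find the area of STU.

Area ratio = (3/4)^2 = 9/16. Area of STU = 45 * 16/9 = 80.

80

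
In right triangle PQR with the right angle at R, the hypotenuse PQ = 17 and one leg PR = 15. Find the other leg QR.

QR = sqrt(17^2 - 15^2) = sqrt(64) = 8

8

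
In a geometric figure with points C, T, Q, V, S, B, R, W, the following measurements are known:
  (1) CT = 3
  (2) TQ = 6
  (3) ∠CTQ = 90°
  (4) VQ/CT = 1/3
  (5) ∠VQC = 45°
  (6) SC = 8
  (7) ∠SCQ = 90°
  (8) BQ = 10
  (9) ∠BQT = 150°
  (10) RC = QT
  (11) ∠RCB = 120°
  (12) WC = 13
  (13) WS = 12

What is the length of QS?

Step 1: By the law of cosines on triangle CTQ: CQ² = 3² + 6² − 2·3·6·cos(90°) = 45, so CQ = 3·√5.
Step 2: By the law of cosines on triangle QCS: QS² = (3·√5)² + 8² − 2·3·√5·8·cos(90°) = 109, so QS = √109.

Therefore, the length of QS = √109.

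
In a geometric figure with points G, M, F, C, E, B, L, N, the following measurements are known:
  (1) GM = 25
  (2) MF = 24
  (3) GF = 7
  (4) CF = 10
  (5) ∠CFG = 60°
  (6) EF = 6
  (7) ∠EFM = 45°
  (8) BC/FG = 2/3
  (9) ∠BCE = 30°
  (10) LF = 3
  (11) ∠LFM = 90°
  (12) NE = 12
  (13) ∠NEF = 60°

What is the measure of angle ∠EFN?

Step 1: By the law of cosines on triangle FEN: FN² = 6² + 12² − 2·6·12·cos(60°) = 108, so FN = 6·√3.
Step 2: By the inverse law of cosines on triangle EFN: cos(∠EFN) = (6² + (6·√3)² − 12²) / (2·6·6·√3) = 0/124.71 = 0, so ∠EFN = 90°.

Therefore, the measure of angle ∠EFN = 90°.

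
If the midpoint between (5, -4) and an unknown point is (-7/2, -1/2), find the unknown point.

Using the midpoint formula: M = ((x1 + x2)/2, (y1 + y2)/2)
We know M = (-7/2, -1/2) and P = (5, -4)
For x: -7/2 = (5 + x2)/2, so x2 = 2*-7/2 - 5 = -12
For y: -1/2 = (-4 + y2)/2, so y2 = 2*-1/2 - -4 = 3
R = (-12, 3)

(-12, 3)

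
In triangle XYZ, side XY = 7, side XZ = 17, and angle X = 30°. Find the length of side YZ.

When two sides and the included angle are known, the law of cosines gives the third side.
c^2 = a^2 + b^2 - 2ab cos(C) generalizes the Pythagorean theorem to non-right triangles.
Here: YZ^2 = 49 + 289 - 238*(sqrt(3)/2) = 338 - 119*sqrt(3)
YZ = sqrt(338 - 119*sqrt(3))

sqrt(338 - 119*sqrt(3))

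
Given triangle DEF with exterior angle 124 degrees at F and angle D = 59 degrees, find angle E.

By the exterior angle theorem: exterior angle = sum of remote interior angles.
124 = 59 + angle E
angle E = 124 - 59 = 65 degrees

65 degrees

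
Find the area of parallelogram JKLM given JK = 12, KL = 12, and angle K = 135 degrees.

Area = 12 * 12 * sin(135°) = 144 * sqrt(2)/2 = 72*sqrt(2)

72*sqrt(2)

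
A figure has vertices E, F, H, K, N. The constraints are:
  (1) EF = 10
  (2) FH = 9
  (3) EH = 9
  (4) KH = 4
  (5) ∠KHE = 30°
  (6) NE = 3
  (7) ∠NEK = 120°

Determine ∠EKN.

Step 1: By the law of cosines on triangle KHE: KE² = 4² + 9² − 2·4·9·cos(30°) = 34.65, so KE ≈ 5.89.
Step 2: By the law of cosines on triangle KEN: KN² = 5.89² + 3² − 2·5.89·3·cos(120°) = 61.3, so KN ≈ 7.83.
Step 3: By the inverse law of cosines on triangle EKN: cos(∠EKN) = (5.89² + 7.83² − 3²) / (2·5.89·7.83) = 86.95/92.17 = 0.9433, so ∠EKN = 19.38°.

Therefore, the measure of angle ∠EKN = 19.38°.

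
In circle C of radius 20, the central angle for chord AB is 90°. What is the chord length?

Chord = 2(20) sin(45°) = 20*sqrt(2)

20*sqrt(2)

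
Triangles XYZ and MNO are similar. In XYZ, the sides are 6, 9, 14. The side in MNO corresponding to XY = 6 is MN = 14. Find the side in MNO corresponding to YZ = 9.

Similar triangles have proportional sides. Setting up the proportion:
MN / XY = NO / YZ
14 / 6 = NO / 9
NO = 9 * 14 / 6 = 21.

21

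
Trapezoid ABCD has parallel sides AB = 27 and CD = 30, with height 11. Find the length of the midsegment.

midsegment = (27 + 30) / 2 = 57 / 2 = 57/2

57/2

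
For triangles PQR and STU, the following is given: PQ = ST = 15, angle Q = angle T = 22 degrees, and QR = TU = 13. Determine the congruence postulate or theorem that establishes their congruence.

Consider the given information: PQ = ST = 15, angle Q = angle T = 22 degrees, and QR = TU = 13
This is not SSS or HL: SSS requires all three pairs of sides, but we don't have that. HL only applies to right triangles with matching hypotenuse and leg.
The correct criterion is SAS. Two pairs of corresponding sides and the included angle are equal (Side-Angle-Side).

SAS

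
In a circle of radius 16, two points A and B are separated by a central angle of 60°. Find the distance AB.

Chord = 2(16) sin(30°) = 16

16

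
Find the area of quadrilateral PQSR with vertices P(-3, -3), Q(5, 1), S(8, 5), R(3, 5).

The Shoelace formula works by pairing each vertex with the next (cycling back to the first).
For each pair, compute x_i*y_(i+1) - x_(i+1)*y_i:
  (-3*1 - 5*-3) = 12
  (5*5 - 8*1) = 17
  (8*5 - 3*5) = 25
  (3*-3 - -3*5) = 6
Taking half the absolute value of the total: Area = (1/2)(60) = 30.

30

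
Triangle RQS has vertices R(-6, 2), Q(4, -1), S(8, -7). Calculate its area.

The Shoelace formula computes the area from vertex coordinates by summing cross products.
For vertices (-6,2), (4,-1), (8,-7):
Signed sum = -6*-1 - 4*2 + 4*-7 - 8*-1 + 8*2 - -6*-7
= -2 + -20 + -26 = -48
Area = (1/2)|-48| = 24.

24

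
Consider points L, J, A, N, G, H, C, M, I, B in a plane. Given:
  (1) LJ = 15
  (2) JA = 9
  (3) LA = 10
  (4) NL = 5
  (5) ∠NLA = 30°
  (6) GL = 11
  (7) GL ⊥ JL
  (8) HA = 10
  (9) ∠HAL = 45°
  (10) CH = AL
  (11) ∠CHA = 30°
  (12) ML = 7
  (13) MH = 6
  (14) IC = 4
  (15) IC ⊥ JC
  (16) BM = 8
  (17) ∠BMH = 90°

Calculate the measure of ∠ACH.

From the given relations: CH = AL = 10.
Step 1: By the law of cosines on triangle CHA: CA² = 10² + 10² − 2·10·10·cos(30°) = 26.79, so CA ≈ 5.18.
Step 2: By the inverse law of cosines on triangle ACH: cos(∠ACH) = (5.18² + 10² − 10²) / (2·5.18·10) = 26.79/103.53 = 0.2588, so ∠ACH = 75°.

Therefore, the measure of angle ∠ACH = 75°.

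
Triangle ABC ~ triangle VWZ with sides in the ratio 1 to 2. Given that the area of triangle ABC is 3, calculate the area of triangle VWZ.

For similar figures, the area ratio equals the square of the side ratio.
Side ratio (ABC to VWZ) = 1:2, so area ratio = 1^2:2^2 = 1:4.
If the area of ABC is 3, then the area of VWZ = 3 * (4/1) = 12.

12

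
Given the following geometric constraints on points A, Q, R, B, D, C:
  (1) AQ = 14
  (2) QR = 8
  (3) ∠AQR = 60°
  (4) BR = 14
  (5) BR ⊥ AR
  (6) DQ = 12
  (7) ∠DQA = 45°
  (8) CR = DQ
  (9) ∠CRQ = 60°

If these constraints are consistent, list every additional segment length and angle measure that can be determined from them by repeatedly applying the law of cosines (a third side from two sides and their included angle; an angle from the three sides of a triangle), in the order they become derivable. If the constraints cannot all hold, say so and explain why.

The constraints are consistent. Derivable facts, in order:
After 1 step:
- AD ≈ 10.12
- AR = 2·√37
- QC = 4·√7
After 2 steps:
- AB = 2·√86
- ∠ADQ = 78.02°
- ∠ARQ = 85.28°
- ∠CQR = 79.11°
- ∠DAQ = 56.98°
- ∠QAR = 34.72°
- ∠QCR = 40.89°
After 3 steps:
- ∠ABR = 40.99°
- ∠BAR = 49.01°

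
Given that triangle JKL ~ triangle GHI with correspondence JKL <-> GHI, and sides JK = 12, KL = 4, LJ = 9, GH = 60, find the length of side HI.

Similar triangles have proportional sides. Setting up the proportion:
GH / JK = HI / KL
60 / 12 = HI / 4
HI = 4 * 60 / 12 = 20.

20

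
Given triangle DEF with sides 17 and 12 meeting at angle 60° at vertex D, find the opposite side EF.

Law of cosines: EF^2 = 17^2 + 12^2 - 2(17)(12)cos(60°) = 229, so EF = sqrt(229).

sqrt(229)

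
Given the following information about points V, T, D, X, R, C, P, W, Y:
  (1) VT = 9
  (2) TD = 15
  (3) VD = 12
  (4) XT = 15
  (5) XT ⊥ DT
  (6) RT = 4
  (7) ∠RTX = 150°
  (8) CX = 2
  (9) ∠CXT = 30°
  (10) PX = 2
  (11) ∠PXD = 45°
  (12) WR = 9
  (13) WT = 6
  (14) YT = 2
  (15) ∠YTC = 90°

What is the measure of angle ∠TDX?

Step 1: By the law of cosines on triangle DTX: DX² = 15² + 15² − 2·15·15·cos(90°) = 450, so DX = 15·√2.
Step 2: By the inverse law of cosines on triangle TDX: cos(∠TDX) = (15² + (15·√2)² − 15²) / (2·15·15·√2) = 450/636.4 = 0.7071, so ∠TDX = 45°.

Therefore, the measure of angle ∠TDX = 45°.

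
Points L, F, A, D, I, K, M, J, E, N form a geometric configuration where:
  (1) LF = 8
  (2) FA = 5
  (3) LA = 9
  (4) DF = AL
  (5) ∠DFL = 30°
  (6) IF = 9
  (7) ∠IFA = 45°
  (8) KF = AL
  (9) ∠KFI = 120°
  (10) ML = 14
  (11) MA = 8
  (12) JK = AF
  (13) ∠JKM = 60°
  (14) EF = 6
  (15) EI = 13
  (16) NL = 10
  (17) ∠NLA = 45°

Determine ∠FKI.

From the given relations: KF = AL = 9.
Step 1: By the law of cosines on triangle KFI: KI² = 9² + 9² − 2·9·9·cos(120°) = 243, so KI = 9·√3.
Step 2: By the inverse law of cosines on triangle FKI: cos(∠FKI) = (9² + (9·√3)² − 9²) / (2·9·9·√3) = 243/280.59 = 0.866, so ∠FKI = 30°.

Therefore, the measure of angle ∠FKI = 30°.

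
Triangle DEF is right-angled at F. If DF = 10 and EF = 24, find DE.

By the Pythagorean theorem: DE^2 = DF^2 + EF^2
DE^2 = 10^2 + 24^2 = 100 + 576 = 676
DE = sqrt(676) = 26

26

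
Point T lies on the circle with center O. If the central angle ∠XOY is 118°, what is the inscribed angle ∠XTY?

By the inscribed angle theorem, the inscribed angle is half the central angle.
Inscribed angle = 118° / 2 = 59°

59°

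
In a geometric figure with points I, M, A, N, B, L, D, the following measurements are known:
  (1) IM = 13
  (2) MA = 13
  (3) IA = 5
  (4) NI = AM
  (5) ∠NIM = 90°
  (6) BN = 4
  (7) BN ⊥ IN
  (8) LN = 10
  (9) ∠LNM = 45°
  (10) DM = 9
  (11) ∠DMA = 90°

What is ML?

From the given relations: NI = AM = 13.
Step 1: By the law of cosines on triangle NIM: NM² = 13² + 13² − 2·13·13·cos(90°) = 338, so NM = 13·√2.
Step 2: By the law of cosines on triangle MNL: ML² = (13·√2)² + 10² − 2·13·√2·10·cos(45°) = 178, so ML = √178.

Therefore, the length of ML = √178.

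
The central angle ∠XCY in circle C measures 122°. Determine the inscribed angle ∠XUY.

Inscribed angle = 122° / 2 = 61° (inscribed angle theorem).

61°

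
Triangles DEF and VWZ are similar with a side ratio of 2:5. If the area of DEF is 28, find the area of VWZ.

The ratio of areas of similar triangles = (side ratio)^2.
Side ratio = 2:5, so area ratio = 4:25.
Area of VWZ / Area of DEF = 25/4
Area of VWZ = 28 * 25/4 = 175

175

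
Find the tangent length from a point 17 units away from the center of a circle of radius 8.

tangent = √(d² - r²) = √(17² - 8²) = √(289 - 64) = √225 = 15

15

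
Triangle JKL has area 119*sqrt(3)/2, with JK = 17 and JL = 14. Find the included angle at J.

From the SAS area formula Area = (1/2)ab sin(C), rearranging gives sin(C) = 2*Area/(ab).
sin(C) = 2 * 119*sqrt(3)/2 / (238) = sqrt(3)/2.
Therefore C = arcsin(sqrt(3)/2) = 60°.
Since sin(180° - C) = sin(C), the obtuse angle 120° gives the same area, so C = 60° or C = 120°.

60° or 120°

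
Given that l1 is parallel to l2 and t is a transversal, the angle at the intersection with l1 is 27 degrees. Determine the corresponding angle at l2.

When a transversal crosses parallel lines, angles in the same position at each intersection are called corresponding angles.
These are always equal, so the answer is 27 degrees.

27 degrees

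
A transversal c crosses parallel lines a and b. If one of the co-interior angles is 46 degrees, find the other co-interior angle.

Co-interior (same-side interior) angles are between the parallel lines on the same side of the transversal.
Unlike corresponding or alternate interior angles, they are supplementary rather than equal.
So the angle = 180 - 46 = 134 degrees.

134 degrees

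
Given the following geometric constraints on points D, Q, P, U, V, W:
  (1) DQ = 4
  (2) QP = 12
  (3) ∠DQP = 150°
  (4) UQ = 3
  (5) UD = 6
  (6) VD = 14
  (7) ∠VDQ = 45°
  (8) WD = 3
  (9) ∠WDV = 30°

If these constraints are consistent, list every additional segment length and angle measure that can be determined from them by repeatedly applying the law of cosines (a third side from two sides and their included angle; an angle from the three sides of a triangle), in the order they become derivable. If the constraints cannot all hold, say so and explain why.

The constraints are consistent. Derivable facts, in order:
After 1 step:
- DP ≈ 15.59
- QV ≈ 11.52
- VW ≈ 11.5
- ∠DQU = 117.28°
- ∠DUQ = 36.34°
- ∠QDU = 26.38°
After 2 steps:
- ∠DPQ = 7.37°
- ∠DQV = 120.79°
- ∠DVQ = 14.21°
- ∠DVW = 7.49°
- ∠DWV = 142.51°
- ∠PDQ = 22.63°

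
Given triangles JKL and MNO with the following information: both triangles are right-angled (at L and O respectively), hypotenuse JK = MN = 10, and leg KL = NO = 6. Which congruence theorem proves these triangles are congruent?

Consider the given information: both triangles are right-angled (at L and O respectively), hypotenuse JK = MN = 10, and leg KL = NO = 6
This is not SSS or SAS: SSS requires all three pairs of sides, but we don't have that. SAS requires two sides and the included angle between them.
The correct criterion is HL. The hypotenuse and one leg of two right triangles are equal (Hypotenuse-Leg).

HL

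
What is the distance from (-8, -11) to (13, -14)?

d = sqrt((21)^2 + (-3)^2) = sqrt(450) = 15*sqrt(2)

15*sqrt(2)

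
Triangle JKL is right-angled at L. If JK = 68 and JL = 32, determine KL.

Rearranging the Pythagorean theorem to solve for the unknown leg:
leg^2 = hypotenuse^2 - known_leg^2 = 4624 - 1024 = 3600
leg = sqrt(3600) = 60.

60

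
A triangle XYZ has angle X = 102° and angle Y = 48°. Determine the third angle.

Let angle Z = x. Then 102 + 48 + x = 180.
x = 180 - 150 = 30 degrees.

30 degrees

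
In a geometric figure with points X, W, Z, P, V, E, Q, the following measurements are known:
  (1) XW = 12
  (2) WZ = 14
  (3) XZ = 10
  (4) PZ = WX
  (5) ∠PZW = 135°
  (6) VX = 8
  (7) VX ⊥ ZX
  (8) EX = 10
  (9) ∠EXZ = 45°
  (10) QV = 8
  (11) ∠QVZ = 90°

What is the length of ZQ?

Step 1: By the law of cosines on triangle ZXV: ZV² = 10² + 8² − 2·10·8·cos(90°) = 164, so ZV = 2·√41.
Step 2: By the law of cosines on triangle ZVQ: ZQ² = (2·√41)² + 8² − 2·2·√41·8·cos(90°) = 228, so ZQ = 2·√57.

Therefore, the length of ZQ = 2·√57.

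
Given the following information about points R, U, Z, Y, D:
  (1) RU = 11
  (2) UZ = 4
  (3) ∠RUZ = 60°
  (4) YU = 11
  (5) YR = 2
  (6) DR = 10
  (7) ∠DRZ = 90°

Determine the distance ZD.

Step 1: By the law of cosines on triangle ZUR: ZR² = 4² + 11² − 2·4·11·cos(60°) = 93, so ZR = √93.
Step 2: By the law of cosines on triangle ZRD: ZD² = √93² + 10² − 2·√93·10·cos(90°) = 193, so ZD = √193.

Therefore, the length of ZD = √193.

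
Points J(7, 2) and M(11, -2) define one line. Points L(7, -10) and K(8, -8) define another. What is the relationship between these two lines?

Slope of line 1: m1 = (-2 - 2)/(11 - 7) = -4/4 = -1
Slope of line 2: m2 = (-8 - -10)/(8 - 7) = 2/1 = 2
m1 != m2 and m1*m2 = -2 != -1. Neither.

Neither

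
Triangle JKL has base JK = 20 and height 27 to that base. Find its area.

Area = (1/2) * base * height
Area = (1/2) * 20 * 27
Area = 270

270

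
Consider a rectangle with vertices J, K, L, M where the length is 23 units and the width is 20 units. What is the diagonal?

A rectangle's diagonal splits it into two right triangles, with the diagonal as the hypotenuse.
By the Pythagorean theorem, d^2 = 23^2 + 20^2 = 929.
Therefore d = sqrt(929).

sqrt(929)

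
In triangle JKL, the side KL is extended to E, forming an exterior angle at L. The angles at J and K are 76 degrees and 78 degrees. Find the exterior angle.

Exterior angle = 76 + 78 = 154 degrees (exterior angle theorem).

154 degrees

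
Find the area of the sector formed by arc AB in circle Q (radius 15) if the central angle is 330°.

Sector area = πr² × θ/360
= π × 15² × 11/12
= π × 225 × 11/12
= 825*pi/4

825*pi/4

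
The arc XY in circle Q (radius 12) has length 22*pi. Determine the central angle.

The full circumference is 2πr = 24*pi.
The arc is 22*pi / 24*pi = 11/12 of the full circle.
So the central angle = 11/12 × 360° = 330°.

330°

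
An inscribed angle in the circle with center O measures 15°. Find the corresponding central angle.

Central angle = 2 × 15° = 30° (inscribed angle theorem).

30°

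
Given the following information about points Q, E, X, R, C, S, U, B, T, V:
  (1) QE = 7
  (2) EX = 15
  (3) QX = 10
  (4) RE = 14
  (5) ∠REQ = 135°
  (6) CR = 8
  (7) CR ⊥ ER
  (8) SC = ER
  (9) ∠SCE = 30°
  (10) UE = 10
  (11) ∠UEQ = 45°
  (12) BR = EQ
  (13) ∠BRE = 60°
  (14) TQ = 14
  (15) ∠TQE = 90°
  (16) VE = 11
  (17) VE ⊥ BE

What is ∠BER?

From the given relations: BR = EQ = 7.
Step 1: By the law of cosines on triangle ERB: EB² = 14² + 7² − 2·14·7·cos(60°) = 147, so EB = 7·√3.
Step 2: By the inverse law of cosines on triangle BER: cos(∠BER) = ((7·√3)² + 14² − 7²) / (2·7·√3·14) = 294/339.48 = 0.866, so ∠BER = 30°.

Therefore, the measure of angle ∠BER = 30°.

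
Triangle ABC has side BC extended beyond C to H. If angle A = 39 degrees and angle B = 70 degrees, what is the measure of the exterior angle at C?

The interior angle at C is 180 - 39 - 70 = 71 degrees.
The exterior angle and interior angle at C are supplementary:
Exterior angle = 180 - 71 = 109 degrees.

109 degrees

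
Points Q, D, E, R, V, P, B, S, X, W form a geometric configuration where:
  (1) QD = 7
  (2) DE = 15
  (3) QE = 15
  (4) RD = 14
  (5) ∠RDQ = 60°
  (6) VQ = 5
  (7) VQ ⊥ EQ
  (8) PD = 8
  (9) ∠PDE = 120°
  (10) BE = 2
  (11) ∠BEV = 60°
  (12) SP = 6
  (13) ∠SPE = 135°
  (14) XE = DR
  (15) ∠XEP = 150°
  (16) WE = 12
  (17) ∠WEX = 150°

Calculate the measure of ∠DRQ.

Step 1: By the law of cosines on triangle RDQ: RQ² = 14² + 7² − 2·14·7·cos(60°) = 147, so RQ = 7·√3.
Step 2: By the inverse law of cosines on triangle DRQ: cos(∠DRQ) = (14² + (7·√3)² − 7²) / (2·14·7·√3) = 294/339.48 = 0.866, so ∠DRQ = 30°.

Therefore, the measure of angle ∠DRQ = 30°.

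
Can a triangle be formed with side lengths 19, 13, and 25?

For three segments to close into a triangle, no single side can be as long as the other two combined.
The longest side is 25, and 13 + 19 = 32 > 25.
A triangle can be formed.

Yes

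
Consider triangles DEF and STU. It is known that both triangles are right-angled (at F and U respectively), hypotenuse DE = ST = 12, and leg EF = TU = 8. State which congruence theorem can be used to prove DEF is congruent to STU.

The given information matches HL: The hypotenuse and one leg of two right triangles are equal (Hypotenuse-Leg).

HL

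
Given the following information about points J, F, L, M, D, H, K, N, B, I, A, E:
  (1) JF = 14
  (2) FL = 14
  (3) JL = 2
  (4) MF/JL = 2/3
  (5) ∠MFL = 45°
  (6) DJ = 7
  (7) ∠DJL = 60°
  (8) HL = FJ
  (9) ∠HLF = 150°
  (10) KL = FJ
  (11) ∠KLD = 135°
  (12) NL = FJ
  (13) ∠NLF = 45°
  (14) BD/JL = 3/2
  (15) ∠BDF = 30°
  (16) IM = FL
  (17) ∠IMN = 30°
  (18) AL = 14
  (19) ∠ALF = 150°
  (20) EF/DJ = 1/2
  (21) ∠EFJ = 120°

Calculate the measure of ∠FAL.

Step 1: By the law of cosines on triangle ALF: AF² = 14² + 14² − 2·14·14·cos(150°) = 731.48, so AF ≈ 27.05.
Step 2: By the inverse law of cosines on triangle FAL: cos(∠FAL) = (27.05² + 14² − 14²) / (2·27.05·14) = 731.48/757.29 = 0.9659, so ∠FAL = 15°.

Therefore, the measure of angle ∠FAL = 15°.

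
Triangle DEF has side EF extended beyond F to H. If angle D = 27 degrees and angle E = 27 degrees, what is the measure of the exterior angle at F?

The interior angle at F is 180 - 27 - 27 = 126 degrees.
The exterior angle and interior angle at F are supplementary:
Exterior angle = 180 - 126 = 54 degrees.

54 degrees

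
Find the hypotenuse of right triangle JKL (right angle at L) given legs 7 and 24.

In a right triangle, the square of the hypotenuse equals the sum of the squares of the two legs.
The legs are 7 and 24, so the hypotenuse = sqrt(49 + 576) = sqrt(625) = 25.

25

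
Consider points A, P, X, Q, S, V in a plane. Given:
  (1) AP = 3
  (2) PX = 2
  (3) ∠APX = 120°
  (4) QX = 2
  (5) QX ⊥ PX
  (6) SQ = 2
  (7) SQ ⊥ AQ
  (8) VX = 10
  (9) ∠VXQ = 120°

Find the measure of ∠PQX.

Step 1: By the law of cosines on triangle QXP: QP² = 2² + 2² − 2·2·2·cos(90°) = 8, so QP = 2·√2.
Step 2: By the inverse law of cosines on triangle PQX: cos(∠PQX) = ((2·√2)² + 2² − 2²) / (2·2·√2·2) = 8/11.31 = 0.7071, so ∠PQX = 45°.

Therefore, the measure of angle ∠PQX = 45°.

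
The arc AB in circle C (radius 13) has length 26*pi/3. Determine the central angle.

The full circumference is 2πr = 26*pi.
The arc is 26*pi/3 / 26*pi = 1/3 of the full circle.
So the central angle = 1/3 × 360° = 120°.

120°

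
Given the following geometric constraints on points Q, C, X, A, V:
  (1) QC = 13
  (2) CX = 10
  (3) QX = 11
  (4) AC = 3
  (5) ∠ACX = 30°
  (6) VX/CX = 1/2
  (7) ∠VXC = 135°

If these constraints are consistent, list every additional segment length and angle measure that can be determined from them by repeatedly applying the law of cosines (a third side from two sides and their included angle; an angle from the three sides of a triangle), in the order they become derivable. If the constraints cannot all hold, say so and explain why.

The constraints are consistent. Derivable facts, in order:
After 1 step:
- CV ≈ 13.99
- XA ≈ 7.55
- ∠CQX = 48.37°
- ∠CXQ = 76.33°
- ∠QCX = 55.3°
After 2 steps:
- ∠AXC = 11.46°
- ∠CAX = 138.54°
- ∠CVX = 30.36°
- ∠VCX = 14.64°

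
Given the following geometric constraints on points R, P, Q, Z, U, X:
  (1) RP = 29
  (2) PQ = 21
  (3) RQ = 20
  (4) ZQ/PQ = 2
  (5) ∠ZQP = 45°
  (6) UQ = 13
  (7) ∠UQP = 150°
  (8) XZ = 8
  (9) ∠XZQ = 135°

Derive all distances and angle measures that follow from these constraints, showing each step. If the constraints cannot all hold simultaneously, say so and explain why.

The constraints are consistent.

From the given relations:
  ZQ = 2·PQ = 2·21 = 42

Step 1: From PQ = 21, QZ = 42, and ∠PQZ = 45°, by the law of cosines:
  PZ² = PQ² + QZ² - 2·PQ·QZ·cos(45°) = 441 + 1764 - 1247 = 957.7
  PZ ≈ 30.95

Step 2: From PQ = 21, QU = 13, and ∠PQU = 150°, by the law of cosines:
  PU² = PQ² + QU² - 2·PQ·QU·cos(150°) = 441 + 169 + 472.8 = 1083
  PU ≈ 32.91

Step 3: From QZ = 42, ZX = 8, and ∠QZX = 135°, by the law of cosines:
  QX² = QZ² + ZX² - 2·QZ·ZX·cos(135°) = 1764 + 64 + 475.2 = 2303
  QX ≈ 47.99

Step 4: From RP = 29, RQ = 20, PQ = 21, by the inverse law of cosines:
  cos(∠PRQ) = (RP² + RQ² - PQ²) / (2·RP·RQ)
  ∠PRQ = 46.4°

Step 5: From PQ = 21, PR = 29, QR = 20, by the inverse law of cosines:
  cos(∠QPR) = (PQ² + PR² - QR²) / (2·PQ·PR)
  ∠QPR = 43.6°

Step 6: From QP = 21, QR = 20, PR = 29, by the inverse law of cosines:
  cos(∠PQR) = (QP² + QR² - PR²) / (2·QP·QR)
  ∠PQR = 90°

Step 7: From PQ = 21, PU = 32.91, QU = 13, by the inverse law of cosines:
  cos(∠QPU) = (PQ² + PU² - QU²) / (2·PQ·PU)
  ∠QPU = 11.39°

Step 8: From PQ = 21, PZ = 30.95, QZ = 42, by the inverse law of cosines:
  cos(∠QPZ) = (PQ² + PZ² - QZ²) / (2·PQ·PZ)
  ∠QPZ = 106.32°

Step 9: From QX = 47.99, QZ = 42, XZ = 8, by the inverse law of cosines:
  cos(∠XQZ) = (QX² + QZ² - XZ²) / (2·QX·QZ)
  ∠XQZ = 6.77°

Step 10: From ZP = 30.95, ZQ = 42, PQ = 21, by the inverse law of cosines:
  cos(∠PZQ) = (ZP² + ZQ² - PQ²) / (2·ZP·ZQ)
  ∠PZQ = 28.68°

Step 11: From UP = 32.91, UQ = 13, PQ = 21, by the inverse law of cosines:
  cos(∠PUQ) = (UP² + UQ² - PQ²) / (2·UP·UQ)
  ∠PUQ = 18.61°

Step 12: From XQ = 47.99, XZ = 8, QZ = 42, by the inverse law of cosines:
  cos(∠QXZ) = (XQ² + XZ² - QZ²) / (2·XQ·XZ)
  ∠QXZ = 38.23°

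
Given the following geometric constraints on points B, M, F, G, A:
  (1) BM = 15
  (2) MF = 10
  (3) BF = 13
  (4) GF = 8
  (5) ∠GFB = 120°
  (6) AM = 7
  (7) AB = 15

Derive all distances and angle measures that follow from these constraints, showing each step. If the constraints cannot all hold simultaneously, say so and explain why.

The constraints are consistent.

Step 1: From BF = 13, FG = 8, and ∠BFG = 120°, by the law of cosines:
  BG² = BF² + FG² - 2·BF·FG·cos(120°) = 169 + 64 + 104 = 337
  BG ≈ 18.36

Step 2: From BA = 15, BM = 15, AM = 7, by the inverse law of cosines:
  cos(∠ABM) = (BA² + BM² - AM²) / (2·BA·BM)
  ∠ABM = 26.99°

Step 3: From BF = 13, BM = 15, FM = 10, by the inverse law of cosines:
  cos(∠FBM) = (BF² + BM² - FM²) / (2·BF·BM)
  ∠FBM = 41.08°

Step 4: From MA = 7, MB = 15, AB = 15, by the inverse law of cosines:
  cos(∠AMB) = (MA² + MB² - AB²) / (2·MA·MB)
  ∠AMB = 76.51°

Step 5: From MB = 15, MF = 10, BF = 13, by the inverse law of cosines:
  cos(∠BMF) = (MB² + MF² - BF²) / (2·MB·MF)
  ∠BMF = 58.67°

Step 6: From FB = 13, FM = 10, BM = 15, by the inverse law of cosines:
  cos(∠BFM) = (FB² + FM² - BM²) / (2·FB·FM)
  ∠BFM = 80.26°

Step 7: From AB = 15, AM = 7, BM = 15, by the inverse law of cosines:
  cos(∠BAM) = (AB² + AM² - BM²) / (2·AB·AM)
  ∠BAM = 76.51°

Step 8: From BF = 13, BG = 18.36, FG = 8, by the inverse law of cosines:
  cos(∠FBG) = (BF² + BG² - FG²) / (2·BF·BG)
  ∠FBG = 22.17°

Step 9: From GB = 18.36, GF = 8, BF = 13, by the inverse law of cosines:
  cos(∠BGF) = (GB² + GF² - BF²) / (2·GB·GF)
  ∠BGF = 37.83°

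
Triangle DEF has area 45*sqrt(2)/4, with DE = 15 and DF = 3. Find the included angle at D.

From the SAS area formula Area = (1/2)ab sin(C), rearranging gives sin(C) = 2*Area/(ab).
sin(C) = 2 * 45*sqrt(2)/4 / (45) = sqrt(2)/2.
Therefore C = arcsin(sqrt(2)/2) = 45°.
Since sin(180° - C) = sin(C), the obtuse angle 135° gives the same area, so C = 45° or C = 135°.

45° or 135°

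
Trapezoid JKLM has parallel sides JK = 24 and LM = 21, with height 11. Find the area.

Area = (24 + 21) * 11 / 2 = 495 / 2 = 495/2

495/2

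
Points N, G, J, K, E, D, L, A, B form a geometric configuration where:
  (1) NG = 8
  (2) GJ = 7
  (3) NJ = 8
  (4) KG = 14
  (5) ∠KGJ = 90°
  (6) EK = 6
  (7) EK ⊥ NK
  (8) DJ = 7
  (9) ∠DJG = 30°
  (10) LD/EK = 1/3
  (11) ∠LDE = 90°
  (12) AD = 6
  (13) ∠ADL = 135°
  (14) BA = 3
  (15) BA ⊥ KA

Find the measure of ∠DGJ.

Step 1: By the law of cosines on triangle GJD: GD² = 7² + 7² − 2·7·7·cos(30°) = 13.13, so GD ≈ 3.62.
Step 2: By the inverse law of cosines on triangle DGJ: cos(∠DGJ) = (3.62² + 7² − 7²) / (2·3.62·7) = 13.13/50.73 = 0.2588, so ∠DGJ = 75°.

Therefore, the measure of angle ∠DGJ = 75°.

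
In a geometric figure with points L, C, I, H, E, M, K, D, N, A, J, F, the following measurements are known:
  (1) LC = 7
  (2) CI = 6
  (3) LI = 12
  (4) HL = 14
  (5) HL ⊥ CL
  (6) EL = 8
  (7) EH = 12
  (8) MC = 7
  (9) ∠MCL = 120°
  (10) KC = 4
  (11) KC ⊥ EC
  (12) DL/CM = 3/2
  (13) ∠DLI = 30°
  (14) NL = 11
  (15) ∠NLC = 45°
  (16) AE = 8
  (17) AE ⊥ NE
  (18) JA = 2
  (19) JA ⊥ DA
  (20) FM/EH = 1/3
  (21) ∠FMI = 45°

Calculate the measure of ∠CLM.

Step 1: By the law of cosines on triangle LCM: LM² = 7² + 7² − 2·7·7·cos(120°) = 147, so LM = 7·√3.
Step 2: By the inverse law of cosines on triangle CLM: cos(∠CLM) = (7² + (7·√3)² − 7²) / (2·7·7·√3) = 147/169.74 = 0.866, so ∠CLM = 30°.

Therefore, the measure of angle ∠CLM = 30°.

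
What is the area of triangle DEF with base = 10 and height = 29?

Area = (1/2) * base * height
Area = (1/2) * 10 * 29
Area = 145

145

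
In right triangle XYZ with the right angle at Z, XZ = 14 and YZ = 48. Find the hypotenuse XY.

By the Pythagorean theorem: XY^2 = XZ^2 + YZ^2
XY^2 = 14^2 + 48^2 = 196 + 2304 = 2500
XY = sqrt(2500) = 50

50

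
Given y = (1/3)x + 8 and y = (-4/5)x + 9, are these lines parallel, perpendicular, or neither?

Slope of line 1: m1 = 1/3
Slope of line 2: m2 = -4/5
m1 != m2 (1/3 != -4/5), so not parallel.
m1 * m2 = (1/3) * (-4/5) = -4/15 != -1, so not perpendicular.
The lines are neither parallel nor perpendicular.

Neither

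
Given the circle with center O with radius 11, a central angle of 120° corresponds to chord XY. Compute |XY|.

Chord = 2(11) sin(60°) = 11*sqrt(3)

11*sqrt(3)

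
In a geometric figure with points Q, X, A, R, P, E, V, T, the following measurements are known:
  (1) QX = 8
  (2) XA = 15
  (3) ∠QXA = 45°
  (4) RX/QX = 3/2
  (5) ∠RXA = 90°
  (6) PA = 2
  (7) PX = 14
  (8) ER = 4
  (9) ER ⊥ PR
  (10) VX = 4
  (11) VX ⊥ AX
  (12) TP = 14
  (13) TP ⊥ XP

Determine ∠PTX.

Step 1: By the law of cosines on triangle TPX: TX² = 14² + 14² − 2·14·14·cos(90°) = 392, so TX = 14·√2.
Step 2: By the inverse law of cosines on triangle PTX: cos(∠PTX) = (14² + (14·√2)² − 14²) / (2·14·14·√2) = 392/554.37 = 0.7071, so ∠PTX = 45°.

Therefore, the measure of angle ∠PTX = 45°.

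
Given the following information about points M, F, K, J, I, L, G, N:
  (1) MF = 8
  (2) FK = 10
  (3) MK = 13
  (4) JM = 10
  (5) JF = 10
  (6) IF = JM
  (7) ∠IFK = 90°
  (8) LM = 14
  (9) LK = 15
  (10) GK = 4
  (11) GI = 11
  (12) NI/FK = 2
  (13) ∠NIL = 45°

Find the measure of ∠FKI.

From the given relations: IF = JM = 10.
Step 1: By the law of cosines on triangle KFI: KI² = 10² + 10² − 2·10·10·cos(90°) = 200, so KI = 10·√2.
Step 2: By the inverse law of cosines on triangle FKI: cos(∠FKI) = (10² + (10·√2)² − 10²) / (2·10·10·√2) = 200/282.84 = 0.7071, so ∠FKI = 45°.

Therefore, the measure of angle ∠FKI = 45°.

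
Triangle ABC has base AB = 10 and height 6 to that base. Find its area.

Area = (1/2) * base * height
Area = (1/2) * 10 * 6
Area = 30

30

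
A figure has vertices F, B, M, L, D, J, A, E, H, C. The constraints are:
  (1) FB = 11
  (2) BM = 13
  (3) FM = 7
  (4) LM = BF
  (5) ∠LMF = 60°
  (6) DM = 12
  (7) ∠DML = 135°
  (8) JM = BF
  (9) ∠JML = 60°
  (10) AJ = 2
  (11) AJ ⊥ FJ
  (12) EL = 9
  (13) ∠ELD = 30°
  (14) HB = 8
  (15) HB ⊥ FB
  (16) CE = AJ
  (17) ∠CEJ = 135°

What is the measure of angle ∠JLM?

From the given relations: LM = BF = 11; JM = BF = 11.
Step 1: By the law of cosines on triangle LMJ: LJ² = 11² + 11² − 2·11·11·cos(60°) = 121, so LJ = 11.
Step 2: By the inverse law of cosines on triangle JLM: cos(∠JLM) = (11² + 11² − 11²) / (2·11·11) = 121/242 = 0.5, so ∠JLM = 60°.

Therefore, the measure of angle ∠JLM = 60°.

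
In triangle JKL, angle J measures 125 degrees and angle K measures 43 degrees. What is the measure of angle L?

Let angle L = x. Then 125 + 43 + x = 180.
x = 180 - 168 = 12 degrees.

12 degrees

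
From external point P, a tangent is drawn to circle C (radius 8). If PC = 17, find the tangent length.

tangent = √(d² - r²) = √(17² - 8²) = √(289 - 64) = √225 = 15

15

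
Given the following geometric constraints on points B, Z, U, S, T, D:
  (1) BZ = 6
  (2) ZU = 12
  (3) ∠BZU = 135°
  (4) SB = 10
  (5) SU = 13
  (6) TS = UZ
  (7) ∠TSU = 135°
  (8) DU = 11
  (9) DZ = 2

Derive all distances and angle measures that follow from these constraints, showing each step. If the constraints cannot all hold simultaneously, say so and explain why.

The constraints are consistent.

From the given relations:
  TS = UZ = 12

Step 1: From BZ = 6, ZU = 12, and ∠BZU = 135°, by the law of cosines:
  BU² = BZ² + ZU² - 2·BZ·ZU·cos(135°) = 36 + 144 + 101.8 = 281.8
  BU ≈ 16.79

Step 2: From US = 13, ST = 12, and ∠UST = 135°, by the law of cosines:
  UT² = US² + ST² - 2·US·ST·cos(135°) = 169 + 144 + 220.6 = 533.6
  UT ≈ 23.1

Step 3: From ZD = 2, ZU = 12, DU = 11, by the inverse law of cosines:
  cos(∠DZU) = (ZD² + ZU² - DU²) / (2·ZD·ZU)
  ∠DZU = 55.77°

Step 4: From UD = 11, UZ = 12, DZ = 2, by the inverse law of cosines:
  cos(∠DUZ) = (UD² + UZ² - DZ²) / (2·UD·UZ)
  ∠DUZ = 8.65°

Step 5: From DU = 11, DZ = 2, UZ = 12, by the inverse law of cosines:
  cos(∠UDZ) = (DU² + DZ² - UZ²) / (2·DU·DZ)
  ∠UDZ = 115.58°

Step 6: From BS = 10, BU = 16.79, SU = 13, by the inverse law of cosines:
  cos(∠SBU) = (BS² + BU² - SU²) / (2·BS·BU)
  ∠SBU = 50.66°

Step 7: From BU = 16.79, BZ = 6, UZ = 12, by the inverse law of cosines:
  cos(∠UBZ) = (BU² + BZ² - UZ²) / (2·BU·BZ)
  ∠UBZ = 30.36°

Step 8: From UB = 16.79, US = 13, BS = 10, by the inverse law of cosines:
  cos(∠BUS) = (UB² + US² - BS²) / (2·UB·US)
  ∠BUS = 36.51°

Step 9: From UB = 16.79, UZ = 12, BZ = 6, by the inverse law of cosines:
  cos(∠BUZ) = (UB² + UZ² - BZ²) / (2·UB·UZ)
  ∠BUZ = 14.64°

Step 10: From US = 13, UT = 23.1, ST = 12, by the inverse law of cosines:
  cos(∠SUT) = (US² + UT² - ST²) / (2·US·UT)
  ∠SUT = 21.55°

Step 11: From SB = 10, SU = 13, BU = 16.79, by the inverse law of cosines:
  cos(∠BSU) = (SB² + SU² - BU²) / (2·SB·SU)
  ∠BSU = 92.83°

Step 12: From TS = 12, TU = 23.1, SU = 13, by the inverse law of cosines:
  cos(∠STU) = (TS² + TU² - SU²) / (2·TS·TU)
  ∠STU = 23.45°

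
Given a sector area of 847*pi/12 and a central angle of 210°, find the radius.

r² = 360 × 847*pi/12 / (π × 210) = 121, so r = 11.

11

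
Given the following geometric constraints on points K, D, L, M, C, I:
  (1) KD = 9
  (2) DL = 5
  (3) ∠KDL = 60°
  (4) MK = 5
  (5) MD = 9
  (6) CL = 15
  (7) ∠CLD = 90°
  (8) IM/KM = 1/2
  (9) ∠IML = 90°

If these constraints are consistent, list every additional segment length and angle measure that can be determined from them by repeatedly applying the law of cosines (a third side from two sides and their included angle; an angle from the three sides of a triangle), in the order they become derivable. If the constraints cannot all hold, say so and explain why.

The constraints are consistent. Derivable facts, in order:
After 1 step:
- DC = 5·√10
- KL = √61
- ∠DKM = 73.87°
- ∠DMK = 73.87°
- ∠KDM = 32.26°
After 2 steps:
- ∠CDL = 71.57°
- ∠DCL = 18.43°
- ∠DKL = 33.67°
- ∠DLK = 86.33°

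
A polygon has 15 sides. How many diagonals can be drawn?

The number of diagonals in an n-gon is n(n - 3)/2.
For n = 15: 15(15 - 3)/2 = 15 × 12 / 2 = 90.

90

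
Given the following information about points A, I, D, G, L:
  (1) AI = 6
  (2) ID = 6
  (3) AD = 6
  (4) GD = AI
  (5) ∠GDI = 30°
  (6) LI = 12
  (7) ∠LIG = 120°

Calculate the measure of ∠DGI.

From the given relations: GD = AI = 6.
Step 1: By the law of cosines on triangle GDI: GI² = 6² + 6² − 2·6·6·cos(30°) = 9.65, so GI ≈ 3.11.
Step 2: By the inverse law of cosines on triangle DGI: cos(∠DGI) = (6² + 3.11² − 6²) / (2·6·3.11) = 9.65/37.27 = 0.2588, so ∠DGI = 75°.

Therefore, the measure of angle ∠DGI = 75°.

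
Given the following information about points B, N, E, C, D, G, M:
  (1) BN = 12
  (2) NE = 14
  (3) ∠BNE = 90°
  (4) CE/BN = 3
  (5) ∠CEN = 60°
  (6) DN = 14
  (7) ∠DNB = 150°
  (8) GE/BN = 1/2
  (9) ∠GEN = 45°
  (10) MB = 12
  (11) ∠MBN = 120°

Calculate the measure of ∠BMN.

Step 1: By the law of cosines on triangle MBN: MN² = 12² + 12² − 2·12·12·cos(120°) = 432, so MN = 12·√3.
Step 2: By the inverse law of cosines on triangle BMN: cos(∠BMN) = (12² + (12·√3)² − 12²) / (2·12·12·√3) = 432/498.83 = 0.866, so ∠BMN = 30°.

Therefore, the measure of angle ∠BMN = 30°.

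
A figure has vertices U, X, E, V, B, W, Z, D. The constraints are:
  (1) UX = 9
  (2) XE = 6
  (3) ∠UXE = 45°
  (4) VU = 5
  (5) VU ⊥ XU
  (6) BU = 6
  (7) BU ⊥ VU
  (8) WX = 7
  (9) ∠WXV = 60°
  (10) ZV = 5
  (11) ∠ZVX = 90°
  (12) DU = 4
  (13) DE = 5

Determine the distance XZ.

Step 1: By the law of cosines on triangle XUV: XV² = 9² + 5² − 2·9·5·cos(90°) = 106, so XV = √106.
Step 2: By the law of cosines on triangle XVZ: XZ² = √106² + 5² − 2·√106·5·cos(90°) = 131, so XZ = √131.

Therefore, the length of XZ = √131.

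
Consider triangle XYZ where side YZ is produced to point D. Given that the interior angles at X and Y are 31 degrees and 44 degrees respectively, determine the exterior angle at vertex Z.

The interior angle at Z is 180 - 31 - 44 = 105 degrees.
The exterior angle and interior angle at Z are supplementary:
Exterior angle = 180 - 105 = 75 degrees.

75 degrees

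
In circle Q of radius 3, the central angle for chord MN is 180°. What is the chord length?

Chord length = 2r sin(θ/2)
= 2 × 3 × sin(180°/2)
= 2 × 3 × sin(90°)
= 6

6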